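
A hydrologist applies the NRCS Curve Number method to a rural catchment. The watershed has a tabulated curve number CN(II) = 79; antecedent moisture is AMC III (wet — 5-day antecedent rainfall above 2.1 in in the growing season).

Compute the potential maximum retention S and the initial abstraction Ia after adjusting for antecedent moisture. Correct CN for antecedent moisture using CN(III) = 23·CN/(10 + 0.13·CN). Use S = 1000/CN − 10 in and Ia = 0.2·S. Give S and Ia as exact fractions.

S = 2100/1817 in ≈ 1.156 in; Ia = 420/1817 in ≈ 0.231 in

Adjust CN=79 to AMC III: 23·79/(10 + 0.13·79) → 1817 ÷ (2027/100) = 181700/2027 ≈ 89.640
S = 1000/(181700/2027) − 10 = 2100/1817 in ≈ 1.156 in
Ia = 0.2·(2100/1817) = 420/1817 in ≈ 0.231 in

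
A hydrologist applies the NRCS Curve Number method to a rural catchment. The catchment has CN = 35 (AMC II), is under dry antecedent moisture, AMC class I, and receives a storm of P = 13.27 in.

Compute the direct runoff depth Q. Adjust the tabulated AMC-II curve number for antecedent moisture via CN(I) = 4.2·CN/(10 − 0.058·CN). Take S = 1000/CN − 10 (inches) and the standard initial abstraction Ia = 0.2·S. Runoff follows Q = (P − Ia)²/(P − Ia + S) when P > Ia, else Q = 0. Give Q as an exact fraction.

Adjust CN=35 to AMC I: 4.2·35/(10 − 0.058·35) → 147 ÷ (797/100) = 14700/797 ≈ 18.444
Retention S: 1000/CN − 10 with CN=18.444 → S = 6500/147 ≈ 44.218 in
Initial abstraction Ia = S/5 = (6500/147)/5 = 1300/147 ≈ 8.844 in
Since P=13.270 > Ia=8.844: effective rainfall P−Ia = 65069/14700 in
Q: (65069/14700)² ÷ (715069/14700) = 4233974761/10511514300 in (≈ 0.403 in)

Q = 4233974761/10511514300 in ≈ 0.403 in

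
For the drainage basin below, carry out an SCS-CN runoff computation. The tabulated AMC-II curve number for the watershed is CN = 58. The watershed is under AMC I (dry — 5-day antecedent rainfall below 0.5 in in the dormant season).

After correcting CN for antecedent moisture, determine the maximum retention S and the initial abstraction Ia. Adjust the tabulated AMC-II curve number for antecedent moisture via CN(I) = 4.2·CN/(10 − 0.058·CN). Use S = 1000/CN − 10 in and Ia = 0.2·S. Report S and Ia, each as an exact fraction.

S = 500/29 in ≈ 17.241 in; Ia = 100/29 in ≈ 3.448 in

Dry (AMC I): CN(I) = 4.2·58/(10 − 0.058·58) = (1218/5)/(1659/250) = 2900/79 ≈ 36.709
Max retention: S = 1000/(2900/79) − 10 = 500/29 in (≈ 17.241 in)
Initial abstraction Ia = S/5 = (500/29)/5 = 100/29 ≈ 3.448 in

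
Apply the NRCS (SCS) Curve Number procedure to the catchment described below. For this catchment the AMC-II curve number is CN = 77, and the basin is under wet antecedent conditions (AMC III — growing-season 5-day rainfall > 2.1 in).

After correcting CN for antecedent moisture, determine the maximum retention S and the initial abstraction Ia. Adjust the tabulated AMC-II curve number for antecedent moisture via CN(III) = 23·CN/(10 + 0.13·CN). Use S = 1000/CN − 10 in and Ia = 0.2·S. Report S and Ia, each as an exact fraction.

CN(III) from CN(II)=77: (23·77)/(10 + 0.13·77) = 7700/87 ≈ 88.506
S = 1000/(7700/87) − 10 = 100/77 in ≈ 1.299 in
Ia = 0.2·(100/77) = 20/77 in ≈ 0.260 in

S = 100/77 in ≈ 1.299 in; Ia = 20/77 in ≈ 0.260 in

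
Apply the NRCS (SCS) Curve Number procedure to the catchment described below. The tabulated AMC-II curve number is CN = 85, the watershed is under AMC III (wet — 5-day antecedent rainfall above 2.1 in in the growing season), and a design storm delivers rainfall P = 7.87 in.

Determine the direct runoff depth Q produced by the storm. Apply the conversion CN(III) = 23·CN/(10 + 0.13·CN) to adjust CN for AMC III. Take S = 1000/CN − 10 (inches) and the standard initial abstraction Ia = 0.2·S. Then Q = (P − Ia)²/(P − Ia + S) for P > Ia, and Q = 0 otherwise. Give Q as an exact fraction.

Q = 91033148089/12970134700 in ≈ 7.019 in

Adjust CN=85 to AMC III: 23·85/(10 + 0.13·85) → 1955 ÷ (421/20) = 39100/421 ≈ 92.874
Retention S: 1000/CN − 10 with CN=92.874 → S = 300/391 ≈ 0.767 in
Initial abstraction Ia = S/5 = (300/391)/5 = 60/391 ≈ 0.153 in
P − Ia = 7.870 − 0.153 = 301717/39100 ≈ 7.717 in (> 0, runoff occurs)
Runoff Q = (P−Ia)²/(P−Ia+S) = (7.717)²/(7.717+0.767) = 91033148089/12970134700 ≈ 7.019 in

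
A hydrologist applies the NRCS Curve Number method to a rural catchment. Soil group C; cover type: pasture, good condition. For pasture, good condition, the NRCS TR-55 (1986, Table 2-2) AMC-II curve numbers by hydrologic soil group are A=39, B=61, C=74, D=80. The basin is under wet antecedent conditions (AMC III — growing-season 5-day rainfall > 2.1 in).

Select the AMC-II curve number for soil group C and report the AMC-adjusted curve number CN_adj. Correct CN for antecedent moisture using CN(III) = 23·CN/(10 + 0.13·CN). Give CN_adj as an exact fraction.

NRCS table: pasture, good condition, soil group C → CN(II) = 74
Adjust CN=74 to AMC III: 23·74/(10 + 0.13·74) → 1702 ÷ (981/50) = 85100/981 ≈ 86.748

CN_adj = 85100/981 ≈ 86.748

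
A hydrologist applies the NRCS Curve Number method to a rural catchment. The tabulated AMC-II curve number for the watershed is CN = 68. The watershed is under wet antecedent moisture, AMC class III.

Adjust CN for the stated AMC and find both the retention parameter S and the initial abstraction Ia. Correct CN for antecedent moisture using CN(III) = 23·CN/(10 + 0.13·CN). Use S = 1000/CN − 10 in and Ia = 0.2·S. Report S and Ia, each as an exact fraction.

S = 800/391 in ≈ 2.046 in; Ia = 160/391 in ≈ 0.409 in

Wet (AMC III): CN(III) = 23·68/(10 + 0.13·68) = 1564/(471/25) = 39100/471 ≈ 83.015
Retention S: 1000/CN − 10 with CN=83.015 → S = 800/391 ≈ 2.046 in
Ia = 0.2·(800/391) = 160/391 in ≈ 0.409 in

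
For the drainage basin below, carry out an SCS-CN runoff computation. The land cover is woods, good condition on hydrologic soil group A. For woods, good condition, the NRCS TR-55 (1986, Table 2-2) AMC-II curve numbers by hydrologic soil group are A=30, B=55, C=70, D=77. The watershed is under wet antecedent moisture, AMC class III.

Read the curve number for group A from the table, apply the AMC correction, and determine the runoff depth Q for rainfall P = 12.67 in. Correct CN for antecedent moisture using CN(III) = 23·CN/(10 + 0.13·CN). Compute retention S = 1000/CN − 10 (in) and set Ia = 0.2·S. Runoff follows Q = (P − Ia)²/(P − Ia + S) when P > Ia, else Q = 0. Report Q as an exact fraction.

Q = 110019121/20196300 in ≈ 5.447 in

NRCS table: woods, good condition, soil group A → CN(II) = 30
Adjust CN=30 to AMC III: 23·30/(10 + 0.13·30) → 690 ÷ (139/10) = 6900/139 ≈ 49.640
Retention S: 1000/CN − 10 with CN=49.640 → S = 700/69 ≈ 10.145 in
Initial abstraction Ia = S/5 = (700/69)/5 = 140/69 ≈ 2.029 in
Since P=12.670 > Ia=2.029: effective rainfall P−Ia = 73423/6900 in
Q = (73423/6900)²/((73423/6900) + 700/69) = (5390936929/47610000)/(143423/6900) = 110019121/20196300 in ≈ 5.447 in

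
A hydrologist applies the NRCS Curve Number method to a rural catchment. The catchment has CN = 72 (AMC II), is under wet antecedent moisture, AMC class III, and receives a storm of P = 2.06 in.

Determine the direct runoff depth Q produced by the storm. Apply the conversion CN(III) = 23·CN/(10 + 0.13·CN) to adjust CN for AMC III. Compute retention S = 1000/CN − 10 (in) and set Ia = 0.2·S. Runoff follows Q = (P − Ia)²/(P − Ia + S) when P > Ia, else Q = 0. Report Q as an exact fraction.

Q = 317588041/365572350 in ≈ 0.869 in

Wet (AMC III): CN(III) = 23·72/(10 + 0.13·72) = 1656/(484/25) = 10350/121 ≈ 85.537
S = 1000/(10350/121) − 10 = 350/207 in ≈ 1.691 in
Initial abstraction Ia = S/5 = (350/207)/5 = 70/207 ≈ 0.338 in
P − Ia = 2.060 − 0.338 = 17821/10350 ≈ 1.722 in (> 0, runoff occurs)
Runoff Q = (P−Ia)²/(P−Ia+S) = (1.722)²/(1.722+1.691) = 317588041/365572350 ≈ 0.869 in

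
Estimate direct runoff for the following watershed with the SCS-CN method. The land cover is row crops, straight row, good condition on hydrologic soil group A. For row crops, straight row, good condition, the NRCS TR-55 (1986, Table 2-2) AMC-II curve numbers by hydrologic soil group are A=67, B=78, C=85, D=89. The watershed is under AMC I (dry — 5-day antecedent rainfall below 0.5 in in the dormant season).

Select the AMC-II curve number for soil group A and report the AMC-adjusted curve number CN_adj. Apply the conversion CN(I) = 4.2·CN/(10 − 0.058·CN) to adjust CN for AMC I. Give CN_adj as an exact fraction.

NRCS table: row crops, straight row, good condition, soil group A → CN(II) = 67
Dry (AMC I): CN(I) = 4.2·67/(10 − 0.058·67) = (1407/5)/(3057/500) = 46900/1019 ≈ 46.026

CN_adj = 46900/1019 ≈ 46.026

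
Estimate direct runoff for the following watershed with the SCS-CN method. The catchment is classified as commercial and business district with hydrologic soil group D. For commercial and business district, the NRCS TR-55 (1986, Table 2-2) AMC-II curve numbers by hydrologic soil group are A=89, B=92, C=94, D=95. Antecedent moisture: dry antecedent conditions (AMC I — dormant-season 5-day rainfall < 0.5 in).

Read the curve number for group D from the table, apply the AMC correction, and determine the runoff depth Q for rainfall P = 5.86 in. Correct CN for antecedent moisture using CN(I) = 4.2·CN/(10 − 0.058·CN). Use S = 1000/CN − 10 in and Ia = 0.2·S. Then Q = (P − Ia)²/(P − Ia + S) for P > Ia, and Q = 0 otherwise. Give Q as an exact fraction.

Q = 12523176649/2731294650 in ≈ 4.585 in

NRCS table: commercial and business district, soil group D → CN(II) = 95
CN(I) from CN(II)=95: (4.2·95)/(10 − 0.058·95) = 39900/449 ≈ 88.864
Retention S: 1000/CN − 10 with CN=88.864 → S = 500/399 ≈ 1.253 in
Initial abstraction Ia = S/5 = (500/399)/5 = 100/399 ≈ 0.251 in
Excess rainfall: 5.860 − 0.251 = 5.609 in; P > Ia so Q > 0
Runoff Q = (P−Ia)²/(P−Ia+S) = (5.609)²/(5.609+1.253) = 12523176649/2731294650 ≈ 4.585 in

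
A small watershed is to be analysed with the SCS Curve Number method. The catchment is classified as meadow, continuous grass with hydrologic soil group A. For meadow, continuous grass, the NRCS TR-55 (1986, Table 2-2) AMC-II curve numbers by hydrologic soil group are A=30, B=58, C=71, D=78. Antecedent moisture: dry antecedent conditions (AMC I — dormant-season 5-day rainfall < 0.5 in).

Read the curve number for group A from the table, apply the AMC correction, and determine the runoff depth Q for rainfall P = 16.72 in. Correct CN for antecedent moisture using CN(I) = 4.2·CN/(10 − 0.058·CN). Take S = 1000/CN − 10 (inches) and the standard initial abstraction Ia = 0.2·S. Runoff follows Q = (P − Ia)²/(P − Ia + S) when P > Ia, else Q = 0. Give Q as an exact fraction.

NRCS table: meadow, continuous grass, soil group A → CN(II) = 30
Adjust CN=30 to AMC I: 4.2·30/(10 − 0.058·30) → 126 ÷ (413/50) = 900/59 ≈ 15.254
Retention S: 1000/CN − 10 with CN=15.254 → S = 500/9 ≈ 55.556 in
Ia = 0.2S: 0.2·55.556 = 11.111 in (exactly 100/9)
P − Ia = 16.720 − 11.111 = 1262/225 ≈ 5.609 in (> 0, runoff occurs)
Runoff Q = (P−Ia)²/(P−Ia+S) = (5.609)²/(5.609+55.556) = 796322/1548225 ≈ 0.514 in

Q = 796322/1548225 in ≈ 0.514 in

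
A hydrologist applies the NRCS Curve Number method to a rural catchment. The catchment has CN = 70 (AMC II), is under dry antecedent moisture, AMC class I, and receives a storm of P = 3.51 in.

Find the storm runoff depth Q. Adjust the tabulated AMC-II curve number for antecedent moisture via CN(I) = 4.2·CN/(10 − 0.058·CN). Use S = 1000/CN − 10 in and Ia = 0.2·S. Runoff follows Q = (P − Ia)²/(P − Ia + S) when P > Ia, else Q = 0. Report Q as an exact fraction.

Dry (AMC I): CN(I) = 4.2·70/(10 − 0.058·70) = 294/(297/50) = 4900/99 ≈ 49.495
Max retention: S = 1000/(4900/99) − 10 = 500/49 in (≈ 10.204 in)
Ia = 0.2·(500/49) = 100/49 in ≈ 2.041 in
Excess rainfall: 3.510 − 2.041 = 1.469 in; P > Ia so Q > 0
Q: (7199/4900)² ÷ (57199/4900) = 51825601/280275100 in (≈ 0.185 in)

Q = 51825601/280275100 in ≈ 0.185 in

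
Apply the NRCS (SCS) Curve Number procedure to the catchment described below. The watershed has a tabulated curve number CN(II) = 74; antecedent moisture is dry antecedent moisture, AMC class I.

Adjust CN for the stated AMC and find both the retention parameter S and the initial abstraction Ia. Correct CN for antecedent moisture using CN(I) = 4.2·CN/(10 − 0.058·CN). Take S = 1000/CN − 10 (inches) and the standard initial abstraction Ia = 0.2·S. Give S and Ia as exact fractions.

S = 6500/777 in ≈ 8.366 in; Ia = 1300/777 in ≈ 1.673 in

CN(I) from CN(II)=74: (4.2·74)/(10 − 0.058·74) = 77700/1427 ≈ 54.450
S = 1000/(77700/1427) − 10 = 6500/777 in ≈ 8.366 in
Ia = 0.2·(6500/777) = 1300/777 in ≈ 1.673 in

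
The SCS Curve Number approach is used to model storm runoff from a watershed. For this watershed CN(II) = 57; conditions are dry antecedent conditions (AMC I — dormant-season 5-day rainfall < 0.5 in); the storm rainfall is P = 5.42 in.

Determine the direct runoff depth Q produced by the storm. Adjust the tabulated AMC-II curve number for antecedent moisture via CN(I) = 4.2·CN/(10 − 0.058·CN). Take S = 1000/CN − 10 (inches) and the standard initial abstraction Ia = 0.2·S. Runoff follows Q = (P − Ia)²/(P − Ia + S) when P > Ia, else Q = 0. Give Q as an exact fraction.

CN(I) from CN(II)=57: (4.2·57)/(10 − 0.058·57) = 119700/3347 ≈ 35.763
S = 1000/(119700/3347) − 10 = 21500/1197 in ≈ 17.962 in
Ia = 0.2·(21500/1197) = 4300/1197 in ≈ 3.592 in
Excess rainfall: 5.420 − 3.592 = 1.828 in; P > Ia so Q > 0
Q = (109387/59850)²/((109387/59850) + 21500/1197) = (11965515769/3582022500)/(1184387/59850) = 11965515769/70885561950 in ≈ 0.169 in

Q = 11965515769/70885561950 in ≈ 0.169 in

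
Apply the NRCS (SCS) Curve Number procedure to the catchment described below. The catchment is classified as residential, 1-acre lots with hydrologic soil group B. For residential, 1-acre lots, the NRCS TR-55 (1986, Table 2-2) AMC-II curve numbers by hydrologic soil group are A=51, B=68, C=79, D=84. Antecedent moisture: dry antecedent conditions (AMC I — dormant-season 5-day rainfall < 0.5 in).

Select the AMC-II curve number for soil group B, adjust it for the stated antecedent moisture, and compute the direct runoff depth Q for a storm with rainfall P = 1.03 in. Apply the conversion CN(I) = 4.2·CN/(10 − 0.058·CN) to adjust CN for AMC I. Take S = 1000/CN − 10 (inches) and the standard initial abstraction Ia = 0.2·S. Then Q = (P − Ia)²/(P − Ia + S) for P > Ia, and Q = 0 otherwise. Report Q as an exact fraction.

NRCS table: residential, 1-acre lots, soil group B → CN(II) = 68
CN(I) from CN(II)=68: (4.2·68)/(10 − 0.058·68) = 35700/757 ≈ 47.160
Max retention: S = 1000/(35700/757) − 10 = 4000/357 in (≈ 11.204 in)
Ia = 0.2·(4000/357) = 800/357 in ≈ 2.241 in
P = 1.030 ≤ Ia = 2.241 in: entire storm abstracted, Q = 0.

Q = 0 in ≈ 0.000 in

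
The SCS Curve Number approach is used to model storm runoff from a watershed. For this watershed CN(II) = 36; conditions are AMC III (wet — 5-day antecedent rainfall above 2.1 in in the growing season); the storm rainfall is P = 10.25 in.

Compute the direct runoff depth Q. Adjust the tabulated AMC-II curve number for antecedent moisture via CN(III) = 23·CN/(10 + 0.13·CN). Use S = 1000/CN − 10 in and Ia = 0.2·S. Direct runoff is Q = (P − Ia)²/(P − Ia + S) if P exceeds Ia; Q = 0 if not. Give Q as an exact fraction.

Adjust CN=36 to AMC III: 23·36/(10 + 0.13·36) → 828 ÷ (367/25) = 20700/367 ≈ 56.403
Max retention: S = 1000/(20700/367) − 10 = 1600/207 in (≈ 7.729 in)
Ia = 0.2S: 0.2·7.729 = 1.546 in (exactly 320/207)
P − Ia = 10.250 − 1.546 = 7207/828 ≈ 8.704 in (> 0, runoff occurs)
Runoff Q = (P−Ia)²/(P−Ia+S) = (8.704)²/(8.704+7.729) = 51940849/11266596 ≈ 4.610 in

Q = 51940849/11266596 in ≈ 4.610 in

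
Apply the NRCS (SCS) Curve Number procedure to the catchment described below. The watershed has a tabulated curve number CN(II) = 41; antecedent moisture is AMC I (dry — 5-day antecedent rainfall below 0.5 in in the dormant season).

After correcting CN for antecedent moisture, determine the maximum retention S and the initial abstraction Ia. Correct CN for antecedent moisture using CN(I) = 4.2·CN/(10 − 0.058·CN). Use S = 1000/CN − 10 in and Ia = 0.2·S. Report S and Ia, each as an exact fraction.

CN(I) from CN(II)=41: (4.2·41)/(10 − 0.058·41) = 86100/3811 ≈ 22.592
S = 1000/(86100/3811) − 10 = 29500/861 in ≈ 34.262 in
Initial abstraction Ia = S/5 = (29500/861)/5 = 5900/861 ≈ 6.852 in

S = 29500/861 in ≈ 34.262 in; Ia = 5900/861 in ≈ 6.852 in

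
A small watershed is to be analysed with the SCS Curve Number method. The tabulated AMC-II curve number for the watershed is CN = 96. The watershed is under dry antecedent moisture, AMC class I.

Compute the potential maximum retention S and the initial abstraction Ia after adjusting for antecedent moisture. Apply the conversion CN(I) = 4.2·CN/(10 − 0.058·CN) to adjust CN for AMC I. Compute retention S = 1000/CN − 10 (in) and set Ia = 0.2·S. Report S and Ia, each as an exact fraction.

CN(I) from CN(II)=96: (4.2·96)/(10 − 0.058·96) = 25200/277 ≈ 90.975
Retention S: 1000/CN − 10 with CN=90.975 → S = 125/126 ≈ 0.992 in
Ia = 0.2S: 0.2·0.992 = 0.198 in (exactly 25/126)

S = 125/126 in ≈ 0.992 in; Ia = 25/126 in ≈ 0.198 in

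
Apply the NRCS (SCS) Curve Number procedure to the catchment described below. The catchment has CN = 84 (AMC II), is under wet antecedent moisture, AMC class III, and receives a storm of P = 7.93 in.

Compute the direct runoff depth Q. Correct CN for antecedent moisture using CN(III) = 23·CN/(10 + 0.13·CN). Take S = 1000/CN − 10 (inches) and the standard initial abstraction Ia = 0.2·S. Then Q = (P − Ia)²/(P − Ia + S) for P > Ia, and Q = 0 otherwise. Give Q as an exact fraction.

Wet (AMC III): CN(III) = 23·84/(10 + 0.13·84) = 1932/(523/25) = 48300/523 ≈ 92.352
Retention S: 1000/CN − 10 with CN=92.352 → S = 400/483 ≈ 0.828 in
Ia = 0.2·(400/483) = 80/483 in ≈ 0.166 in
P − Ia = 7.930 − 0.166 = 375019/48300 ≈ 7.764 in (> 0, runoff occurs)
Runoff Q = (P−Ia)²/(P−Ia+S) = (7.764)²/(7.764+0.828) = 140639250361/20045417700 ≈ 7.016 in

Q = 140639250361/20045417700 in ≈ 7.016 in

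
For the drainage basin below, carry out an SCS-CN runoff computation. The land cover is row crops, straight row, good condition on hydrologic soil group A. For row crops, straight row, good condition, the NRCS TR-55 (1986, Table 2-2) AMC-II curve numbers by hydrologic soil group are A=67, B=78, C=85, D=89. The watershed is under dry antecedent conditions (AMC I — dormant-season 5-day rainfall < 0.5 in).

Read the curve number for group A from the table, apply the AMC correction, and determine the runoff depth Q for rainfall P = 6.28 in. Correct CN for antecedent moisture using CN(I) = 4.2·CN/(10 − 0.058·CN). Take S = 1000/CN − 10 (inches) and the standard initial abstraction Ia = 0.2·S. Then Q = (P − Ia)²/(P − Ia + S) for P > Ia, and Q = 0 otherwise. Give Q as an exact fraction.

Q = 2128253689/2153096925 in ≈ 0.988 in

NRCS table: row crops, straight row, good condition, soil group A → CN(II) = 67
Dry (AMC I): CN(I) = 4.2·67/(10 − 0.058·67) = (1407/5)/(3057/500) = 46900/1019 ≈ 46.026
Retention S: 1000/CN − 10 with CN=46.026 → S = 5500/469 ≈ 11.727 in
Ia = 0.2·(5500/469) = 1100/469 in ≈ 2.345 in
Excess rainfall: 6.280 − 2.345 = 3.935 in; P > Ia so Q > 0
Q = (46133/11725)²/((46133/11725) + 5500/469) = (2128253689/137475625)/(183633/11725) = 2128253689/2153096925 in ≈ 0.988 in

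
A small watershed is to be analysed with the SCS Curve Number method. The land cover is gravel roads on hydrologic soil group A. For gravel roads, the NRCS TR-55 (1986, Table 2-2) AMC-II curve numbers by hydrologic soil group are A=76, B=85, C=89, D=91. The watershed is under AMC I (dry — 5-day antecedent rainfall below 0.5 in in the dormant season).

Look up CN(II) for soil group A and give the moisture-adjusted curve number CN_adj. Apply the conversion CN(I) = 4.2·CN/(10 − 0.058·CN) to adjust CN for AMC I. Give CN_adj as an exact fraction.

CN_adj = 13300/233 ≈ 57.082

NRCS table: gravel roads, soil group A → CN(II) = 76
CN(I) from CN(II)=76: (4.2·76)/(10 − 0.058·76) = 13300/233 ≈ 57.082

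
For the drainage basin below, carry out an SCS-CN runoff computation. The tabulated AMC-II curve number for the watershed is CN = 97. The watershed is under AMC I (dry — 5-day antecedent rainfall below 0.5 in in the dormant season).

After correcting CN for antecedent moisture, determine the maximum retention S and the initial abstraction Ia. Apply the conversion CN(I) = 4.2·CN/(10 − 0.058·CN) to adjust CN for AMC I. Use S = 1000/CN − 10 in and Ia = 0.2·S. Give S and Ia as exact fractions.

S = 500/679 in ≈ 0.736 in; Ia = 100/679 in ≈ 0.147 in

Dry (AMC I): CN(I) = 4.2·97/(10 − 0.058·97) = (2037/5)/(2187/500) = 67900/729 ≈ 93.141
Retention S: 1000/CN − 10 with CN=93.141 → S = 500/679 ≈ 0.736 in
Ia = 0.2S: 0.2·0.736 = 0.147 in (exactly 100/679)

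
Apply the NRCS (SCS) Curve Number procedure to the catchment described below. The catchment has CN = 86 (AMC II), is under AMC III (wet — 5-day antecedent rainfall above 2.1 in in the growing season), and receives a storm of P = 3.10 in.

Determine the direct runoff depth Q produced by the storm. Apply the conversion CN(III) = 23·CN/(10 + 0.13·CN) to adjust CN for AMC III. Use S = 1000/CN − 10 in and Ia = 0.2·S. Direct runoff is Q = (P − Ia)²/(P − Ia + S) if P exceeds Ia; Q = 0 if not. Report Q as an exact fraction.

Q = 856089081/358601510 in ≈ 2.387 in

Adjust CN=86 to AMC III: 23·86/(10 + 0.13·86) → 1978 ÷ (1059/50) = 98900/1059 ≈ 93.390
Retention S: 1000/CN − 10 with CN=93.390 → S = 700/989 ≈ 0.708 in
Ia = 0.2S: 0.2·0.708 = 0.142 in (exactly 140/989)
Since P=3.100 > Ia=0.142: effective rainfall P−Ia = 29259/9890 in
Q = (29259/9890)²/((29259/9890) + 700/989) = (856089081/97812100)/(36259/9890) = 856089081/358601510 in ≈ 2.387 in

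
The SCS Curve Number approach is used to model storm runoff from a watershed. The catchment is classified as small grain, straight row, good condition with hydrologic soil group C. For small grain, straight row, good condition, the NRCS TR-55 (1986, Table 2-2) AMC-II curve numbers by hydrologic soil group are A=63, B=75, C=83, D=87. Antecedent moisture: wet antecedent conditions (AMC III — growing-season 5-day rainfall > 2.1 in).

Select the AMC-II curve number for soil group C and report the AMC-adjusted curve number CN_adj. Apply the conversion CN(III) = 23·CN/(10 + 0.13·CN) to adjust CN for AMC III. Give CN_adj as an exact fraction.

CN_adj = 190900/2079 ≈ 91.823

NRCS table: small grain, straight row, good condition, soil group C → CN(II) = 83
CN(III) from CN(II)=83: (23·83)/(10 + 0.13·83) = 190900/2079 ≈ 91.823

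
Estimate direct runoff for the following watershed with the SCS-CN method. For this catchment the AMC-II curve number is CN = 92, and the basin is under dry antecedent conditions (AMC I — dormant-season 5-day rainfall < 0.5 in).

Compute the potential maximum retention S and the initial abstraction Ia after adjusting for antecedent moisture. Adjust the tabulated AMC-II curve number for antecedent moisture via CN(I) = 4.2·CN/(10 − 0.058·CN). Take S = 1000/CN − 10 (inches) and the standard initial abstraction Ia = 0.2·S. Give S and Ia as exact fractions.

S = 1000/483 in ≈ 2.070 in; Ia = 200/483 in ≈ 0.414 in

Adjust CN=92 to AMC I: 4.2·92/(10 − 0.058·92) → (1932/5) ÷ (583/125) = 48300/583 ≈ 82.847
Max retention: S = 1000/(48300/583) − 10 = 1000/483 in (≈ 2.070 in)
Ia = 0.2S: 0.2·2.070 = 0.414 in (exactly 200/483)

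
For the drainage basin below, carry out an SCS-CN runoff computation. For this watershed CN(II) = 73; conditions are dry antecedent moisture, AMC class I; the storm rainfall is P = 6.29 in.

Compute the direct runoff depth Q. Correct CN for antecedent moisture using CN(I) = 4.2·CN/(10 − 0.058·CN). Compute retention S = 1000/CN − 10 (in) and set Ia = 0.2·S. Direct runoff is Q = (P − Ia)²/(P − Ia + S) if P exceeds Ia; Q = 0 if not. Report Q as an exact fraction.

Q = 53554753561/34820510900 in ≈ 1.538 in

Adjust CN=73 to AMC I: 4.2·73/(10 − 0.058·73) → (1533/5) ÷ (2883/500) = 51100/961 ≈ 53.174
Max retention: S = 1000/(51100/961) − 10 = 4500/511 in (≈ 8.806 in)
Ia = 0.2·(4500/511) = 900/511 in ≈ 1.761 in
P − Ia = 6.290 − 1.761 = 231419/51100 ≈ 4.529 in (> 0, runoff occurs)
Q: (231419/51100)² ÷ (681419/51100) = 53554753561/34820510900 in (≈ 1.538 in)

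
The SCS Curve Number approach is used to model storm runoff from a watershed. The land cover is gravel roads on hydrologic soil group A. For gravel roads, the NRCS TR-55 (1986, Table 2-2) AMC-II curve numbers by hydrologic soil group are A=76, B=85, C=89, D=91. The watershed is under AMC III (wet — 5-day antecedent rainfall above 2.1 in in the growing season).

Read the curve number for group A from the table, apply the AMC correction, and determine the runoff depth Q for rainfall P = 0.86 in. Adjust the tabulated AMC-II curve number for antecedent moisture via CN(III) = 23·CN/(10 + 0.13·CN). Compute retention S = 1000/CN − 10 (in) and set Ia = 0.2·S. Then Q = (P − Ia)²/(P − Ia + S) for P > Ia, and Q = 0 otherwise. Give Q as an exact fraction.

NRCS table: gravel roads, soil group A → CN(II) = 76
Wet (AMC III): CN(III) = 23·76/(10 + 0.13·76) = 1748/(497/25) = 43700/497 ≈ 87.928
Max retention: S = 1000/(43700/497) − 10 = 600/437 in (≈ 1.373 in)
Initial abstraction Ia = S/5 = (600/437)/5 = 120/437 ≈ 0.275 in
Since P=0.860 > Ia=0.275: effective rainfall P−Ia = 12791/21850 in
Q: (12791/21850)² ÷ (42791/21850) = 163609681/934983350 in (≈ 0.175 in)

Q = 163609681/934983350 in ≈ 0.175 in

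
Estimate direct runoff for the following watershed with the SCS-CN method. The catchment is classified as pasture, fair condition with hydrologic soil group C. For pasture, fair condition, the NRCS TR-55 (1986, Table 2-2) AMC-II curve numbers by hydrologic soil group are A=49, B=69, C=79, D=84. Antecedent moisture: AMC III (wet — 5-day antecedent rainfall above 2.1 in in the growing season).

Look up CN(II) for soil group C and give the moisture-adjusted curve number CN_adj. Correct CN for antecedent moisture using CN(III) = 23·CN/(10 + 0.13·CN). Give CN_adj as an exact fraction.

CN_adj = 181700/2027 ≈ 89.640

NRCS table: pasture, fair condition, soil group C → CN(II) = 79
Adjust CN=79 to AMC III: 23·79/(10 + 0.13·79) → 1817 ÷ (2027/100) = 181700/2027 ≈ 89.640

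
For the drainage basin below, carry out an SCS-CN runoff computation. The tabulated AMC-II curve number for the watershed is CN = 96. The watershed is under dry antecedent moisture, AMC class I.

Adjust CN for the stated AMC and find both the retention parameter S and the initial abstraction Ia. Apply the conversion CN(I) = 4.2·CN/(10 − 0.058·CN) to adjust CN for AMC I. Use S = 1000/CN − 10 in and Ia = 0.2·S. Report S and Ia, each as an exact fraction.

S = 125/126 in ≈ 0.992 in; Ia = 25/126 in ≈ 0.198 in

Adjust CN=96 to AMC I: 4.2·96/(10 − 0.058·96) → (2016/5) ÷ (554/125) = 25200/277 ≈ 90.975
S = 1000/(25200/277) − 10 = 125/126 in ≈ 0.992 in
Ia = 0.2·(125/126) = 25/126 in ≈ 0.198 in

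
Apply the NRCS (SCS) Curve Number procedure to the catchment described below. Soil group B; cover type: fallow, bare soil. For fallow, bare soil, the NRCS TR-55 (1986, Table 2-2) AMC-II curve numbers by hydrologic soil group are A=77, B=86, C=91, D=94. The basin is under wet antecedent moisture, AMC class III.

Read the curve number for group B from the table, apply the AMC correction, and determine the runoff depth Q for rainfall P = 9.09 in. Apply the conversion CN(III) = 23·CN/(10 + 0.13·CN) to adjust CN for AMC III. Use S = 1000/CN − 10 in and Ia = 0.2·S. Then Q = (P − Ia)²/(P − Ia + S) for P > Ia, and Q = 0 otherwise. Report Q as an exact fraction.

Q = 783226770001/94449598900 in ≈ 8.293 in

NRCS table: fallow, bare soil, soil group B → CN(II) = 86
Adjust CN=86 to AMC III: 23·86/(10 + 0.13·86) → 1978 ÷ (1059/50) = 98900/1059 ≈ 93.390
Retention S: 1000/CN − 10 with CN=93.390 → S = 700/989 ≈ 0.708 in
Ia = 0.2·(700/989) = 140/989 in ≈ 0.142 in
Since P=9.090 > Ia=0.142: effective rainfall P−Ia = 885001/98900 in
Runoff Q = (P−Ia)²/(P−Ia+S) = (8.948)²/(8.948+0.708) = 783226770001/94449598900 ≈ 8.293 in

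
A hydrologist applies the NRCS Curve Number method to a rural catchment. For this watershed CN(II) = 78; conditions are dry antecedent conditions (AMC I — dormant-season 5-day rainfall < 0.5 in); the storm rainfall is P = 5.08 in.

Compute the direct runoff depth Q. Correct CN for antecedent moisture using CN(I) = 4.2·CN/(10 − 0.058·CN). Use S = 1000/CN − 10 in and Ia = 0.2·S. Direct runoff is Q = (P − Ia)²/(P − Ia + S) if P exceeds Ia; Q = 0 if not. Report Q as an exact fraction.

CN(I) from CN(II)=78: (4.2·78)/(10 − 0.058·78) = 81900/1369 ≈ 59.825
Retention S: 1000/CN − 10 with CN=59.825 → S = 5500/819 ≈ 6.716 in
Ia = 0.2S: 0.2·6.716 = 1.343 in (exactly 1100/819)
Since P=5.080 > Ia=1.343: effective rainfall P−Ia = 76513/20475 in
Q: (76513/20475)² ÷ (214013/20475) = 5854239169/4381916175 in (≈ 1.336 in)

Q = 5854239169/4381916175 in ≈ 1.336 in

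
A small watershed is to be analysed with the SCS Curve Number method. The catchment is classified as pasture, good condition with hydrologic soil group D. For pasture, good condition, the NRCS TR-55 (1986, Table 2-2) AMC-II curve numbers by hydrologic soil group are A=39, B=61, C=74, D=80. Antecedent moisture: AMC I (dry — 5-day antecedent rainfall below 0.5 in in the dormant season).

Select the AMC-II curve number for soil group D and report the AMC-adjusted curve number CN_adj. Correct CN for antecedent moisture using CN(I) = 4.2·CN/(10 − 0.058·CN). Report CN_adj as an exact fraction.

NRCS table: pasture, good condition, soil group D → CN(II) = 80
CN(I) from CN(II)=80: (4.2·80)/(10 − 0.058·80) = 4200/67 ≈ 62.687

CN_adj = 4200/67 ≈ 62.687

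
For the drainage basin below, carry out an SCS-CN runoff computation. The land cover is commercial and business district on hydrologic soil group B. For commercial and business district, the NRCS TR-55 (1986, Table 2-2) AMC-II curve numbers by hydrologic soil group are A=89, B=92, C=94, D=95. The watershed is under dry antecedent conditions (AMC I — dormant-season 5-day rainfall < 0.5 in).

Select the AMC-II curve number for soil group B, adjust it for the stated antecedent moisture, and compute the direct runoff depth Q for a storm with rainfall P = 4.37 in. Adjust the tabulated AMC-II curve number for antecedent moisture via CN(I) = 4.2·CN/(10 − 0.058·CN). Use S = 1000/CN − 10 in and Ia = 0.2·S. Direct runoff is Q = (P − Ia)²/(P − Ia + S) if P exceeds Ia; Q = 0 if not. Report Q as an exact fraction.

NRCS table: commercial and business district, soil group B → CN(II) = 92
Dry (AMC I): CN(I) = 4.2·92/(10 − 0.058·92) = (1932/5)/(583/125) = 48300/583 ≈ 82.847
Retention S: 1000/CN − 10 with CN=82.847 → S = 1000/483 ≈ 2.070 in
Ia = 0.2·(1000/483) = 200/483 in ≈ 0.414 in
Excess rainfall: 4.370 − 0.414 = 3.956 in; P > Ia so Q > 0
Q = (191071/48300)²/((191071/48300) + 1000/483) = (36508127041/2332890000)/(291071/48300) = 36508127041/14058729300 in ≈ 2.597 in

Q = 36508127041/14058729300 in ≈ 2.597 in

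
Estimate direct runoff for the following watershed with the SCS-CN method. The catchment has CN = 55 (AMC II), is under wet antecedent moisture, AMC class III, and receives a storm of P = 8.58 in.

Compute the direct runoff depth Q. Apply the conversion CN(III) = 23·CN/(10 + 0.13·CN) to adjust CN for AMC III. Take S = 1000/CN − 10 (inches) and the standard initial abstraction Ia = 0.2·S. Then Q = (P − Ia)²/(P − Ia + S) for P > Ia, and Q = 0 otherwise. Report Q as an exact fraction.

Q = 3302538123/609464350 in ≈ 5.419 in

CN(III) from CN(II)=55: (23·55)/(10 + 0.13·55) = 25300/343 ≈ 73.761
Retention S: 1000/CN − 10 with CN=73.761 → S = 900/253 ≈ 3.557 in
Initial abstraction Ia = S/5 = (900/253)/5 = 180/253 ≈ 0.711 in
Since P=8.580 > Ia=0.711: effective rainfall P−Ia = 99537/12650 in
Q: (99537/12650)² ÷ (144537/12650) = 3302538123/609464350 in (≈ 5.419 in)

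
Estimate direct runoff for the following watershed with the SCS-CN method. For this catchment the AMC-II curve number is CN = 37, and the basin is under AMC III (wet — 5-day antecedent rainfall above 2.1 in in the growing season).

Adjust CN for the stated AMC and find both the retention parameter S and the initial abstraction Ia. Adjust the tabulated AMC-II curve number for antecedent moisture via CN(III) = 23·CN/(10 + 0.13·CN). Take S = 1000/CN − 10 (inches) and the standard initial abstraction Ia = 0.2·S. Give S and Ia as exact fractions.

S = 6300/851 in ≈ 7.403 in; Ia = 1260/851 in ≈ 1.481 in

Adjust CN=37 to AMC III: 23·37/(10 + 0.13·37) → 851 ÷ (1481/100) = 85100/1481 ≈ 57.461
S = 1000/(85100/1481) − 10 = 6300/851 in ≈ 7.403 in
Ia = 0.2·(6300/851) = 1260/851 in ≈ 1.481 in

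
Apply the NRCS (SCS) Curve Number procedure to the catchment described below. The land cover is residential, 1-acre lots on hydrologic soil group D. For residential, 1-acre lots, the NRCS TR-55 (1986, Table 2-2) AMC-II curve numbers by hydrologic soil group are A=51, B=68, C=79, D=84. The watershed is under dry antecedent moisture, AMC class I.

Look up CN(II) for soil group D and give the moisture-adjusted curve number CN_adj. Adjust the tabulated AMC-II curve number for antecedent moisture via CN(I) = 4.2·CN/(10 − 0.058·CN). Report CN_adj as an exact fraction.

CN_adj = 44100/641 ≈ 68.799

NRCS table: residential, 1-acre lots, soil group D → CN(II) = 84
CN(I) from CN(II)=84: (4.2·84)/(10 − 0.058·84) = 44100/641 ≈ 68.799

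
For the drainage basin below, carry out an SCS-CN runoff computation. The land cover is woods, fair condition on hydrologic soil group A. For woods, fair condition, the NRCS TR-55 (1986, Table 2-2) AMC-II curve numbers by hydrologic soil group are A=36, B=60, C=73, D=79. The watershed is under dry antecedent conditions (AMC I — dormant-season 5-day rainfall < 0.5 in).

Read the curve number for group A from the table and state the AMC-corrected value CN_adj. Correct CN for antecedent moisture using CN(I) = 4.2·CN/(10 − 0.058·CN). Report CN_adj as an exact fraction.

NRCS table: woods, fair condition, soil group A → CN(II) = 36
CN(I) from CN(II)=36: (4.2·36)/(10 − 0.058·36) = 18900/989 ≈ 19.110

CN_adj = 18900/989 ≈ 19.110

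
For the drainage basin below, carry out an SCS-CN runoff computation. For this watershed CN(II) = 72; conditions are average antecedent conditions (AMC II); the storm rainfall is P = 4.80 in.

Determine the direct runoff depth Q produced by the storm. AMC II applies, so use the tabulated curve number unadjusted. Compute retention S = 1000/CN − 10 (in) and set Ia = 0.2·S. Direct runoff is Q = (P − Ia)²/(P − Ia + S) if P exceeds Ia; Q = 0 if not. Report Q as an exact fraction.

Average conditions: CN = 72 (no AMC adjustment).
S = 1000/72 − 10 = 35/9 in ≈ 3.889 in
Initial abstraction Ia = S/5 = (35/9)/5 = 7/9 ≈ 0.778 in
P − Ia = 4.800 − 0.778 = 181/45 ≈ 4.022 in (> 0, runoff occurs)
Runoff Q = (P−Ia)²/(P−Ia+S) = (4.022)²/(4.022+3.889) = 32761/16020 ≈ 2.045 in

Q = 32761/16020 in ≈ 2.045 in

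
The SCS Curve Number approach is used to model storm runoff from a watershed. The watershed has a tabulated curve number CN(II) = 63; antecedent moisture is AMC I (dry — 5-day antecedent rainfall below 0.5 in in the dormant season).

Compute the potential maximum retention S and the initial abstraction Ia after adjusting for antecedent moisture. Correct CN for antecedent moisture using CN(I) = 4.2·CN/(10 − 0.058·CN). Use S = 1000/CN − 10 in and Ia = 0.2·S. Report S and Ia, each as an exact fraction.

S = 18500/1323 in ≈ 13.983 in; Ia = 3700/1323 in ≈ 2.797 in

Adjust CN=63 to AMC I: 4.2·63/(10 − 0.058·63) → (1323/5) ÷ (3173/500) = 132300/3173 ≈ 41.696
Retention S: 1000/CN − 10 with CN=41.696 → S = 18500/1323 ≈ 13.983 in
Initial abstraction Ia = S/5 = (18500/1323)/5 = 3700/1323 ≈ 2.797 in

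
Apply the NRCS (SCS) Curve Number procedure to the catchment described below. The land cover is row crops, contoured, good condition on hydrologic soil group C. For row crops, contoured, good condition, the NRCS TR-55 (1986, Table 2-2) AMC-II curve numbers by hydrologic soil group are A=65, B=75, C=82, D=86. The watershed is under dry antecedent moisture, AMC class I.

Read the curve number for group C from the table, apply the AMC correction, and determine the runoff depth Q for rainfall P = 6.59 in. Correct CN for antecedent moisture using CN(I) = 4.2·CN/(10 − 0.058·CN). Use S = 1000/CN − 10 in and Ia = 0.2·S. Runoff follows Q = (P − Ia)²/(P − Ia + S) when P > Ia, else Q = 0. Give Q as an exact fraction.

NRCS table: row crops, contoured, good condition, soil group C → CN(II) = 82
Dry (AMC I): CN(I) = 4.2·82/(10 − 0.058·82) = (1722/5)/(1311/250) = 28700/437 ≈ 65.675
Max retention: S = 1000/(28700/437) − 10 = 1500/287 in (≈ 5.226 in)
Ia = 0.2·(1500/287) = 300/287 in ≈ 1.045 in
Since P=6.590 > Ia=1.045: effective rainfall P−Ia = 159133/28700 in
Q: (159133/28700)² ÷ (309133/28700) = 25323311689/8872117100 in (≈ 2.854 in)

Q = 25323311689/8872117100 in ≈ 2.854 in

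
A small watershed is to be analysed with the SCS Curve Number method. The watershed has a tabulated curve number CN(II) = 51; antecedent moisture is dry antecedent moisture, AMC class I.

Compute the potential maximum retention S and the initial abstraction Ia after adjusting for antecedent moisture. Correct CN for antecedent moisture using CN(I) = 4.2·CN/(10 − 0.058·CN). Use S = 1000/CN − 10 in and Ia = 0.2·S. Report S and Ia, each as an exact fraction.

Dry (AMC I): CN(I) = 4.2·51/(10 − 0.058·51) = (1071/5)/(3521/500) = 15300/503 ≈ 30.417
Max retention: S = 1000/(15300/503) − 10 = 3500/153 in (≈ 22.876 in)
Initial abstraction Ia = S/5 = (3500/153)/5 = 700/153 ≈ 4.575 in

S = 3500/153 in ≈ 22.876 in; Ia = 700/153 in ≈ 4.575 in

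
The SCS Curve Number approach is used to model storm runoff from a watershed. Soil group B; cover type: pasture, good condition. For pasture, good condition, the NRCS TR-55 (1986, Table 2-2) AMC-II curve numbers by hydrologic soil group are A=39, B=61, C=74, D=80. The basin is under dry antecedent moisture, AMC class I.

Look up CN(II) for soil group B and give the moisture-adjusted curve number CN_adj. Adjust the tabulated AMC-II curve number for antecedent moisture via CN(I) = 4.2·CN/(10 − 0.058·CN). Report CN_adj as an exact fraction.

CN_adj = 42700/1077 ≈ 39.647

NRCS table: pasture, good condition, soil group B → CN(II) = 61
Dry (AMC I): CN(I) = 4.2·61/(10 − 0.058·61) = (1281/5)/(3231/500) = 42700/1077 ≈ 39.647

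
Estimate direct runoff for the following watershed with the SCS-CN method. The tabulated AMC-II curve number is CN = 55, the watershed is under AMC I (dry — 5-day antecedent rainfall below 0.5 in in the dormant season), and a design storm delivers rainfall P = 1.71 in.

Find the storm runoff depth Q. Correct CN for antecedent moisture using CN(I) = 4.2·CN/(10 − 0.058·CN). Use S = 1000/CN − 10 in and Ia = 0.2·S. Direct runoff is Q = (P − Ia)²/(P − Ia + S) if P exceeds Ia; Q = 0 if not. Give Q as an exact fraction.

Q = 0 in ≈ 0.000 in

CN(I) from CN(II)=55: (4.2·55)/(10 − 0.058·55) = 7700/227 ≈ 33.921
Max retention: S = 1000/(7700/227) − 10 = 1500/77 in (≈ 19.481 in)
Initial abstraction Ia = S/5 = (1500/77)/5 = 300/77 ≈ 3.896 in
P = 1.710 ≤ Ia = 3.896 in: entire storm abstracted, Q = 0.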